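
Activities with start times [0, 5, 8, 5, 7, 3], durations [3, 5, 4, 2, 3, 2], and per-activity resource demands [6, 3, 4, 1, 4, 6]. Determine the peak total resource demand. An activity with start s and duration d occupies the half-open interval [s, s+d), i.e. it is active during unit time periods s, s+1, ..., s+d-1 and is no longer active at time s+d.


Each activity i is active on [start_i, start_i + duration_i).
Compute total resource usage per time slot:
  t=0: active resources = [6], total = 6
  t=1: active resources = [6], total = 6
  t=2: active resources = [6], total = 6
  t=3: active resources = [6], total = 6
  t=4: active resources = [6], total = 6
  t=5: active resources = [3, 1], total = 4
  t=6: active resources = [3, 1], total = 4
  t=7: active resources = [3, 4], total = 7
  t=8: active resources = [3, 4, 4], total = 11
  t=9: active resources = [3, 4, 4], total = 11
  t=10: active resources = [4], total = 4
  t=11: active resources = [4], total = 4
Peak resource demand = 11

11


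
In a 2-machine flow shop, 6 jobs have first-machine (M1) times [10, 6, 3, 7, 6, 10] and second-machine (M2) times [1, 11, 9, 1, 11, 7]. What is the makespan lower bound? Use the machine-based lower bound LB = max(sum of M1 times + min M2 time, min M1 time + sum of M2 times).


LB1 = sum(M1 times) + min(M2 times) = 42 + 1 = 43
LB2 = min(M1 times) + sum(M2 times) = 3 + 40 = 43
Lower bound = max(LB1, LB2) = max(43, 43) = 43

43


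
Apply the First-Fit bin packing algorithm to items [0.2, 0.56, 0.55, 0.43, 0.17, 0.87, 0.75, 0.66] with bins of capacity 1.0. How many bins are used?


Place items sequentially using First-Fit:
  Item 0.2 -> new Bin 1
  Item 0.56 -> Bin 1 (now 0.76)
  Item 0.55 -> new Bin 2
  Item 0.43 -> Bin 2 (now 0.98)
  Item 0.17 -> Bin 1 (now 0.93)
  Item 0.87 -> new Bin 3
  Item 0.75 -> new Bin 4
  Item 0.66 -> new Bin 5
Total bins used = 5

5


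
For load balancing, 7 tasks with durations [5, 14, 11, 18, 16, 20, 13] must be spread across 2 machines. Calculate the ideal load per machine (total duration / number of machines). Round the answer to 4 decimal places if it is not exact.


Total processing time = 5 + 14 + 11 + 18 + 16 + 20 + 13 = 97
Number of machines = 2
Ideal balanced load = 97 / 2 = 48.5

48.5


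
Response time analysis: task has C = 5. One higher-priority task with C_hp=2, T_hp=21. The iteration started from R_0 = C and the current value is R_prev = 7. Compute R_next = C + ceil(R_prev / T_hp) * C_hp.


R_next = C + ceil(R_prev / T_hp) * C_hp
ceil(7 / 21) = ceil(0.3333) = 1
Interference = 1 * 2 = 2
R_next = 5 + 2 = 7
R_next = R_prev, so the iteration has converged (response time = 7).

7


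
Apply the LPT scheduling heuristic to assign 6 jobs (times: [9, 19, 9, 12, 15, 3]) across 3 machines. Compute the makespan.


Sort jobs in decreasing order (LPT): [19, 15, 12, 9, 9, 3]
Assign each job to the least loaded machine:
  Machine 1: jobs [19, 3], load = 22
  Machine 2: jobs [15, 9], load = 24
  Machine 3: jobs [12, 9], load = 21
Makespan = max load = 24

24


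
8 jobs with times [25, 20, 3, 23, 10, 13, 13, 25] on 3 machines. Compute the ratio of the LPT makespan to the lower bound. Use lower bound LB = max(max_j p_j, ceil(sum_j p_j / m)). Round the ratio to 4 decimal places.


LPT order: [25, 25, 23, 20, 13, 13, 10, 3]
Machine loads after assignment: [48, 41, 43]
LPT makespan = 48
Lower bound = max(max_job, ceil(total/3)) = max(25, 44) = 44
Ratio = 48 / 44 = 1.0909

1.0909


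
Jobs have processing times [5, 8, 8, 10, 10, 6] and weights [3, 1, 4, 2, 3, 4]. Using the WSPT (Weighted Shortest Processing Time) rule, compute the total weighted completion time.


Compute p/w ratios and sort ascending (WSPT): [(6, 4), (5, 3), (8, 4), (10, 3), (10, 2), (8, 1)]
Compute weighted completion times:
  Job (p=6,w=4): C=6, w*C=4*6=24
  Job (p=5,w=3): C=11, w*C=3*11=33
  Job (p=8,w=4): C=19, w*C=4*19=76
  Job (p=10,w=3): C=29, w*C=3*29=87
  Job (p=10,w=2): C=39, w*C=2*39=78
  Job (p=8,w=1): C=47, w*C=1*47=47
Total weighted completion time = 345

345


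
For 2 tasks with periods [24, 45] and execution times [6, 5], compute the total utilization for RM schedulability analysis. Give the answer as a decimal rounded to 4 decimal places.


Compute individual utilizations (exact fractions):
  Task 1: C/T = 6/24 = 1/4 (approx. 0.25)
  Task 2: C/T = 5/45 = 1/9 (approx. 0.1111)
Total utilization U = 1/4 + 1/9 = 13/36
Rounded to 4 decimal places: U = 0.3611
RM (Liu & Layland) bound for 2 tasks = 0.828427; compare with U = 13/36 (approx. 0.361111)
U <= bound, so schedulable by RM sufficient condition.

0.3611


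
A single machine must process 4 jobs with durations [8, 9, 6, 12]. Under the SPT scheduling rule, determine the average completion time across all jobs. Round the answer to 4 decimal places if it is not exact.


Sort jobs by processing time (SPT order): [6, 8, 9, 12]
Compute completion times sequentially:
  Job 1: processing = 6, completes at 6
  Job 2: processing = 8, completes at 14
  Job 3: processing = 9, completes at 23
  Job 4: processing = 12, completes at 35
Sum of completion times = 78
Average completion time = 78/4 = 19.5

19.5


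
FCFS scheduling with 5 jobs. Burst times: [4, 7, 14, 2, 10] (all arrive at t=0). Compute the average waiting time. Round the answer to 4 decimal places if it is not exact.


FCFS order (as given): [4, 7, 14, 2, 10]
Waiting times:
  Job 1: wait = 0
  Job 2: wait = 4
  Job 3: wait = 11
  Job 4: wait = 25
  Job 5: wait = 27
Sum of waiting times = 67
Average waiting time = 67/5 = 13.4

13.4


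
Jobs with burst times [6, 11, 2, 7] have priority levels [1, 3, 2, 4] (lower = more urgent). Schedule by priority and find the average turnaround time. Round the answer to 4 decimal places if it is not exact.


Sort by priority (ascending = highest first):
Order: [(1, 6), (2, 2), (3, 11), (4, 7)]
Completion times:
  Priority 1, burst=6, C=6
  Priority 2, burst=2, C=8
  Priority 3, burst=11, C=19
  Priority 4, burst=7, C=26
Average turnaround = 59/4 = 14.75

14.75


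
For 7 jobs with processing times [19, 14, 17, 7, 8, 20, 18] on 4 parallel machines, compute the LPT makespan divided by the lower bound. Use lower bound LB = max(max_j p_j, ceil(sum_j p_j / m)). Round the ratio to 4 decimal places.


LPT order: [20, 19, 18, 17, 14, 8, 7]
Machine loads after assignment: [20, 26, 26, 31]
LPT makespan = 31
Lower bound = max(max_job, ceil(total/4)) = max(20, 26) = 26
Ratio = 31 / 26 = 1.1923

1.1923


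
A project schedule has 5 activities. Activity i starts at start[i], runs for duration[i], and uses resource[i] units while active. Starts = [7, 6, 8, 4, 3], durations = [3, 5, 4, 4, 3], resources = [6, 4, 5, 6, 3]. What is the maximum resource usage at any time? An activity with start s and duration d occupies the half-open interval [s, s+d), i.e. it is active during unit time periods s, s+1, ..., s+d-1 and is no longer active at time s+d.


Each activity i is active on [start_i, start_i + duration_i).
Compute total resource usage per time slot:
  t=0: active resources = [], total = 0
  t=1: active resources = [], total = 0
  t=2: active resources = [], total = 0
  t=3: active resources = [3], total = 3
  t=4: active resources = [6, 3], total = 9
  t=5: active resources = [6, 3], total = 9
  t=6: active resources = [4, 6], total = 10
  t=7: active resources = [6, 4, 6], total = 16
  t=8: active resources = [6, 4, 5], total = 15
  t=9: active resources = [6, 4, 5], total = 15
  t=10: active resources = [4, 5], total = 9
  t=11: active resources = [5], total = 5
Peak resource demand = 16

16


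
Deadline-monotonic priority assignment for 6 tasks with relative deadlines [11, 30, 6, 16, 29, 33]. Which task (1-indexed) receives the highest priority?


Sort tasks by relative deadline (ascending):
  Task 3: deadline = 6
  Task 1: deadline = 11
  Task 4: deadline = 16
  Task 5: deadline = 29
  Task 2: deadline = 30
  Task 6: deadline = 33
Priority order (highest first): [3, 1, 4, 5, 2, 6]
Highest priority task = 3

3


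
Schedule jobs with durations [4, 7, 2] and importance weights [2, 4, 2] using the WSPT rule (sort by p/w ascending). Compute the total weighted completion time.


Compute p/w ratios and sort ascending (WSPT): [(2, 2), (7, 4), (4, 2)]
Compute weighted completion times:
  Job (p=2,w=2): C=2, w*C=2*2=4
  Job (p=7,w=4): C=9, w*C=4*9=36
  Job (p=4,w=2): C=13, w*C=2*13=26
Total weighted completion time = 66

66


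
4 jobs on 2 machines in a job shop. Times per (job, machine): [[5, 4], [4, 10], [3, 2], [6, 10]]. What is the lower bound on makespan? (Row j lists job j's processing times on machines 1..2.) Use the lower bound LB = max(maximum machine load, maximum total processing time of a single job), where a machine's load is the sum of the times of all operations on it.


Machine loads:
  Machine 1: 5 + 4 + 3 + 6 = 18
  Machine 2: 4 + 10 + 2 + 10 = 26
Max machine load = 26
Job totals:
  Job 1: 9
  Job 2: 14
  Job 3: 5
  Job 4: 16
Max job total = 16
Lower bound = max(26, 16) = 26

26


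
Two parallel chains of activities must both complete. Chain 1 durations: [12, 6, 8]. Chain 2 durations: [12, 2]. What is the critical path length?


Path A total = 12 + 6 + 8 = 26
Path B total = 12 + 2 = 14
Critical path = longest path = max(26, 14) = 26

26


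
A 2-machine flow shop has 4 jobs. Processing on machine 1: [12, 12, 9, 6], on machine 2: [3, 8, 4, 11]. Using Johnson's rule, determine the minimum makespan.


Apply Johnson's rule:
  Group 1 (a <= b): [(4, 6, 11)]
  Group 2 (a > b): [(2, 12, 8), (3, 9, 4), (1, 12, 3)]
Optimal job order: [4, 2, 3, 1]
Schedule:
  Job 4: M1 done at 6, M2 done at 17
  Job 2: M1 done at 18, M2 done at 26
  Job 3: M1 done at 27, M2 done at 31
  Job 1: M1 done at 39, M2 done at 42
Makespan = 42

42


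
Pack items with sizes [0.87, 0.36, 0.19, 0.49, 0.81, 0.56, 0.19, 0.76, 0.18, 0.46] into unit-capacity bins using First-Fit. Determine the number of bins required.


Place items sequentially using First-Fit:
  Item 0.87 -> new Bin 1
  Item 0.36 -> new Bin 2
  Item 0.19 -> Bin 2 (now 0.55)
  Item 0.49 -> new Bin 3
  Item 0.81 -> new Bin 4
  Item 0.56 -> new Bin 5
  Item 0.19 -> Bin 2 (now 0.74)
  Item 0.76 -> new Bin 6
  Item 0.18 -> Bin 2 (now 0.92)
  Item 0.46 -> Bin 3 (now 0.95)
Total bins used = 6

6


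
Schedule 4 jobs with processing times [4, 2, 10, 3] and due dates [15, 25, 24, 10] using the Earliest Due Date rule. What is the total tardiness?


Sort by due date (EDD order): [(3, 10), (4, 15), (10, 24), (2, 25)]
Compute completion times and tardiness:
  Job 1: p=3, d=10, C=3, tardiness=max(0,3-10)=0
  Job 2: p=4, d=15, C=7, tardiness=max(0,7-15)=0
  Job 3: p=10, d=24, C=17, tardiness=max(0,17-24)=0
  Job 4: p=2, d=25, C=19, tardiness=max(0,19-25)=0
Total tardiness = 0

0


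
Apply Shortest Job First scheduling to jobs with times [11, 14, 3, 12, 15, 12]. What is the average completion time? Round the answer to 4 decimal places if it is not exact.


SJF order (ascending): [3, 11, 12, 12, 14, 15]
Completion times:
  Job 1: burst=3, C=3
  Job 2: burst=11, C=14
  Job 3: burst=12, C=26
  Job 4: burst=12, C=38
  Job 5: burst=14, C=52
  Job 6: burst=15, C=67
Average completion = 200/6 = 33.3333

33.3333


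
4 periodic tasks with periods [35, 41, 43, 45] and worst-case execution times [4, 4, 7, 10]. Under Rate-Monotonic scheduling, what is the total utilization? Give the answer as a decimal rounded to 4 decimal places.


Compute individual utilizations (exact fractions):
  Task 1: C/T = 4/35 (approx. 0.1143)
  Task 2: C/T = 4/41 (approx. 0.0976)
  Task 3: C/T = 7/43 (approx. 0.1628)
  Task 4: C/T = 10/45 = 2/9 (approx. 0.2222)
Total utilization U = 4/35 + 4/41 + 7/43 + 2/9 = 331463/555345
Rounded to 4 decimal places: U = 0.5969
RM (Liu & Layland) bound for 4 tasks = 0.756828; compare with U = 331463/555345 (approx. 0.596860)
U <= bound, so schedulable by RM sufficient condition.

0.5969


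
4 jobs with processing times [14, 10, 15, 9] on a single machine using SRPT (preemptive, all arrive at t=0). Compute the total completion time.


Since all jobs arrive at t=0, SRPT equals SPT ordering.
SPT order: [9, 10, 14, 15]
Completion times:
  Job 1: p=9, C=9
  Job 2: p=10, C=19
  Job 3: p=14, C=33
  Job 4: p=15, C=48
Total completion time = 9 + 19 + 33 + 48 = 109

109


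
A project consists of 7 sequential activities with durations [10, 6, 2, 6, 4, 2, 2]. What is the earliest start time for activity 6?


Activity 6 starts after activities 1 through 5 complete.
Predecessor durations: [10, 6, 2, 6, 4]
ES = 10 + 6 + 2 + 6 + 4 = 28

28


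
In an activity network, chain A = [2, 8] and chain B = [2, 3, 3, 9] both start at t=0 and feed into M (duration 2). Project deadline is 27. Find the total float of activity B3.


Forward pass: ES(B3) = sum of predecessors on chain B = 5
EF = ES + duration = 5 + 3 = 8
Backward pass: LF(M) = deadline = 27; LS(M) = 27 - 2 = 25
LF(B3) = LS(M) - sum(successors on chain B) = 25 - 9 = 16
LS = LF - duration = 16 - 3 = 13
Total float = LS - ES = 13 - 5 = 8

8


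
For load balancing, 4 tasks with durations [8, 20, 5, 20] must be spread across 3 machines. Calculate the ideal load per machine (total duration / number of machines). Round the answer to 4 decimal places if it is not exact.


Total processing time = 8 + 20 + 5 + 20 = 53
Number of machines = 3
Ideal balanced load = 53 / 3 = 17.6667

17.6667


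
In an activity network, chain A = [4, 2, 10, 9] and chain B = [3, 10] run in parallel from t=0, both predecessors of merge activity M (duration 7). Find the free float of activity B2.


ES(B2) = sum of predecessors on chain B = 3
EF(B2) = ES + duration = 3 + 10 = 13
Successor of B2 is M. ES(M) = max(sum(A), sum(B)) = max(25, 13) = 25
Free float = ES(successor) - EF(current) = 25 - 13 = 12

12


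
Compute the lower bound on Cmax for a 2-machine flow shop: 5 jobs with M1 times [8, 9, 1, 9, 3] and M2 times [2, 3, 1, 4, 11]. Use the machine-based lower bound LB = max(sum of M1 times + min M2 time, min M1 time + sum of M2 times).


LB1 = sum(M1 times) + min(M2 times) = 30 + 1 = 31
LB2 = min(M1 times) + sum(M2 times) = 1 + 21 = 22
Lower bound = max(LB1, LB2) = max(31, 22) = 31

31


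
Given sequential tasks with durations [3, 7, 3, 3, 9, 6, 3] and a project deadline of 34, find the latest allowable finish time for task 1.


LF(activity 1) = deadline - sum of successor durations
Successors: activities 2 through 7 with durations [7, 3, 3, 9, 6, 3]
Sum of successor durations = 31
LF = 34 - 31 = 3

3


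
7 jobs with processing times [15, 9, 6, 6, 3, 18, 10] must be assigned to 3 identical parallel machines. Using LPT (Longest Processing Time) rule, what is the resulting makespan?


Sort jobs in decreasing order (LPT): [18, 15, 10, 9, 6, 6, 3]
Assign each job to the least loaded machine:
  Machine 1: jobs [18, 6], load = 24
  Machine 2: jobs [15, 6], load = 21
  Machine 3: jobs [10, 9, 3], load = 22
Makespan = max load = 24

24


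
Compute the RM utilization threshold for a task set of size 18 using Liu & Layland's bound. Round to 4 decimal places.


Compute 2^(1/18) = 1.0392592260
Subtract 1: 1.0392592260 - 1 = 0.0392592260
Multiply by n: 18 * 0.0392592260 = 0.7066660680
Round to 4 dp: 0.7067

0.7067


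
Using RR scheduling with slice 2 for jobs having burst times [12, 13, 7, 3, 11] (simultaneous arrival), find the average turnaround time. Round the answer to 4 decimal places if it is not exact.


Time quantum = 2
Execution trace:
  J1 runs 2 units, time = 2
  J2 runs 2 units, time = 4
  J3 runs 2 units, time = 6
  J4 runs 2 units, time = 8
  J5 runs 2 units, time = 10
  J1 runs 2 units, time = 12
  J2 runs 2 units, time = 14
  J3 runs 2 units, time = 16
  J4 runs 1 units, time = 17
  J5 runs 2 units, time = 19
  J1 runs 2 units, time = 21
  J2 runs 2 units, time = 23
  J3 runs 2 units, time = 25
  J5 runs 2 units, time = 27
  J1 runs 2 units, time = 29
  J2 runs 2 units, time = 31
  J3 runs 1 units, time = 32
  J5 runs 2 units, time = 34
  J1 runs 2 units, time = 36
  J2 runs 2 units, time = 38
  J5 runs 2 units, time = 40
  J1 runs 2 units, time = 42
  J2 runs 2 units, time = 44
  J5 runs 1 units, time = 45
  J2 runs 1 units, time = 46
Finish times: [42, 46, 32, 17, 45]
Average turnaround = 182/5 = 36.4

36.4


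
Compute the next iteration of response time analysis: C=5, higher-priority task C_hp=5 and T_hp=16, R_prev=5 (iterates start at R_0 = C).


R_next = C + ceil(R_prev / T_hp) * C_hp
ceil(5 / 16) = ceil(0.3125) = 1
Interference = 1 * 5 = 5
R_next = 5 + 5 = 10

10


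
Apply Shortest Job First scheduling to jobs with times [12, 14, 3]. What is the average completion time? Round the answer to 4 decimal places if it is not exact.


SJF order (ascending): [3, 12, 14]
Completion times:
  Job 1: burst=3, C=3
  Job 2: burst=12, C=15
  Job 3: burst=14, C=29
Average completion = 47/3 = 15.6667

15.6667


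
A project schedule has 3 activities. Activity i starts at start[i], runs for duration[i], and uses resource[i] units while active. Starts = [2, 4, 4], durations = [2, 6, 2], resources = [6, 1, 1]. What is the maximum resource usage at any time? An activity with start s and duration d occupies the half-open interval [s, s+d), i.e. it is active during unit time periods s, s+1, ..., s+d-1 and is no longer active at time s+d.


Each activity i is active on [start_i, start_i + duration_i).
Compute total resource usage per time slot:
  t=0: active resources = [], total = 0
  t=1: active resources = [], total = 0
  t=2: active resources = [6], total = 6
  t=3: active resources = [6], total = 6
  t=4: active resources = [1, 1], total = 2
  t=5: active resources = [1, 1], total = 2
  t=6: active resources = [1], total = 1
  t=7: active resources = [1], total = 1
  t=8: active resources = [1], total = 1
  t=9: active resources = [1], total = 1
Peak resource demand = 6

6


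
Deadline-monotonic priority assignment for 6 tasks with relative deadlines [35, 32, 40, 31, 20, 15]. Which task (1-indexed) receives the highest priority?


Sort tasks by relative deadline (ascending):
  Task 6: deadline = 15
  Task 5: deadline = 20
  Task 4: deadline = 31
  Task 2: deadline = 32
  Task 1: deadline = 35
  Task 3: deadline = 40
Priority order (highest first): [6, 5, 4, 2, 1, 3]
Highest priority task = 6

6


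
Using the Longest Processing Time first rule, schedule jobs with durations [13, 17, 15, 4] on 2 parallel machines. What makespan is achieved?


Sort jobs in decreasing order (LPT): [17, 15, 13, 4]
Assign each job to the least loaded machine:
  Machine 1: jobs [17, 4], load = 21
  Machine 2: jobs [15, 13], load = 28
Makespan = max load = 28

28


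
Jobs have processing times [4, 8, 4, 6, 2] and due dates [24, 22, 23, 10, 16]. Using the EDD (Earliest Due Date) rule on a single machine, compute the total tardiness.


Sort by due date (EDD order): [(6, 10), (2, 16), (8, 22), (4, 23), (4, 24)]
Compute completion times and tardiness:
  Job 1: p=6, d=10, C=6, tardiness=max(0,6-10)=0
  Job 2: p=2, d=16, C=8, tardiness=max(0,8-16)=0
  Job 3: p=8, d=22, C=16, tardiness=max(0,16-22)=0
  Job 4: p=4, d=23, C=20, tardiness=max(0,20-23)=0
  Job 5: p=4, d=24, C=24, tardiness=max(0,24-24)=0
Total tardiness = 0

0


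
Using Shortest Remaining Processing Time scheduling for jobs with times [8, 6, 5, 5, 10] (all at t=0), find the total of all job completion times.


Since all jobs arrive at t=0, SRPT equals SPT ordering.
SPT order: [5, 5, 6, 8, 10]
Completion times:
  Job 1: p=5, C=5
  Job 2: p=5, C=10
  Job 3: p=6, C=16
  Job 4: p=8, C=24
  Job 5: p=10, C=34
Total completion time = 5 + 10 + 16 + 24 + 34 = 89

89


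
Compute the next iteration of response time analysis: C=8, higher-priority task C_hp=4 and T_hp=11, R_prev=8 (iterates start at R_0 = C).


R_next = C + ceil(R_prev / T_hp) * C_hp
ceil(8 / 11) = ceil(0.7273) = 1
Interference = 1 * 4 = 4
R_next = 8 + 4 = 12

12


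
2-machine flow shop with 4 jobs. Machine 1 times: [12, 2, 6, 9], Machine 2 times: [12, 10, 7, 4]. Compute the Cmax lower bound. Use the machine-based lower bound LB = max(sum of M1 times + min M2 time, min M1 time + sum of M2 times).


LB1 = sum(M1 times) + min(M2 times) = 29 + 4 = 33
LB2 = min(M1 times) + sum(M2 times) = 2 + 33 = 35
Lower bound = max(LB1, LB2) = max(33, 35) = 35

35


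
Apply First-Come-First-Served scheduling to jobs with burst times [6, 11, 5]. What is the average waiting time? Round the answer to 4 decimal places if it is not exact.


FCFS order (as given): [6, 11, 5]
Waiting times:
  Job 1: wait = 0
  Job 2: wait = 6
  Job 3: wait = 17
Sum of waiting times = 23
Average waiting time = 23/3 = 7.6667

7.6667


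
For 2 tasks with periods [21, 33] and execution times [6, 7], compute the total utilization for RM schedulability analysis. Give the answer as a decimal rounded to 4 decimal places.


Compute individual utilizations (exact fractions):
  Task 1: C/T = 6/21 = 2/7 (approx. 0.2857)
  Task 2: C/T = 7/33 (approx. 0.2121)
Total utilization U = 2/7 + 7/33 = 115/231
Rounded to 4 decimal places: U = 0.4978
RM (Liu & Layland) bound for 2 tasks = 0.828427; compare with U = 115/231 (approx. 0.497835)
U <= bound, so schedulable by RM sufficient condition.

0.4978


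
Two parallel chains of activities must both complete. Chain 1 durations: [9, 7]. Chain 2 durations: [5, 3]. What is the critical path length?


Path A total = 9 + 7 = 16
Path B total = 5 + 3 = 8
Critical path = longest path = max(16, 8) = 16

16


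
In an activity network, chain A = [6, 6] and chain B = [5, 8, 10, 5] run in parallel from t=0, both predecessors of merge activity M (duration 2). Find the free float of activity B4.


ES(B4) = sum of predecessors on chain B = 23
EF(B4) = ES + duration = 23 + 5 = 28
Successor of B4 is M. ES(M) = max(sum(A), sum(B)) = max(12, 28) = 28
Free float = ES(successor) - EF(current) = 28 - 28 = 0

0


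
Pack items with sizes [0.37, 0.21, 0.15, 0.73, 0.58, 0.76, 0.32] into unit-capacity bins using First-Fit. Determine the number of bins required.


Place items sequentially using First-Fit:
  Item 0.37 -> new Bin 1
  Item 0.21 -> Bin 1 (now 0.58)
  Item 0.15 -> Bin 1 (now 0.73)
  Item 0.73 -> new Bin 2
  Item 0.58 -> new Bin 3
  Item 0.76 -> new Bin 4
  Item 0.32 -> Bin 3 (now 0.9)
Total bins used = 4

4


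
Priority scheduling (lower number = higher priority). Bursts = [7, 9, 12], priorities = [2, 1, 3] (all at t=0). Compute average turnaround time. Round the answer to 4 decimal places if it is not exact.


Sort by priority (ascending = highest first):
Order: [(1, 9), (2, 7), (3, 12)]
Completion times:
  Priority 1, burst=9, C=9
  Priority 2, burst=7, C=16
  Priority 3, burst=12, C=28
Average turnaround = 53/3 = 17.6667

17.6667


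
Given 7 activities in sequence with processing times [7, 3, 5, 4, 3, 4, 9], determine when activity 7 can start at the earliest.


Activity 7 starts after activities 1 through 6 complete.
Predecessor durations: [7, 3, 5, 4, 3, 4]
ES = 7 + 3 + 5 + 4 + 3 + 4 = 26

26


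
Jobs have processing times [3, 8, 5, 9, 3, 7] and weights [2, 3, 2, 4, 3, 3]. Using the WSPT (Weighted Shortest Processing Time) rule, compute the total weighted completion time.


Compute p/w ratios and sort ascending (WSPT): [(3, 3), (3, 2), (9, 4), (7, 3), (5, 2), (8, 3)]
Compute weighted completion times:
  Job (p=3,w=3): C=3, w*C=3*3=9
  Job (p=3,w=2): C=6, w*C=2*6=12
  Job (p=9,w=4): C=15, w*C=4*15=60
  Job (p=7,w=3): C=22, w*C=3*22=66
  Job (p=5,w=2): C=27, w*C=2*27=54
  Job (p=8,w=3): C=35, w*C=3*35=105
Total weighted completion time = 306

306


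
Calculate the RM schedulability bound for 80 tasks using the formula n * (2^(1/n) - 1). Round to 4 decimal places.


Compute 2^(1/80) = 1.0087019838
Subtract 1: 1.0087019838 - 1 = 0.0087019838
Multiply by n: 80 * 0.0087019838 = 0.6961587040
Round to 4 dp: 0.6962

0.6962


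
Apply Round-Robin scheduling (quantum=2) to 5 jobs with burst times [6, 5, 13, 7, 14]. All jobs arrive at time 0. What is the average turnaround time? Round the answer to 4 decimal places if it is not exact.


Time quantum = 2
Execution trace:
  J1 runs 2 units, time = 2
  J2 runs 2 units, time = 4
  J3 runs 2 units, time = 6
  J4 runs 2 units, time = 8
  J5 runs 2 units, time = 10
  J1 runs 2 units, time = 12
  J2 runs 2 units, time = 14
  J3 runs 2 units, time = 16
  J4 runs 2 units, time = 18
  J5 runs 2 units, time = 20
  J1 runs 2 units, time = 22
  J2 runs 1 units, time = 23
  J3 runs 2 units, time = 25
  J4 runs 2 units, time = 27
  J5 runs 2 units, time = 29
  J3 runs 2 units, time = 31
  J4 runs 1 units, time = 32
  J5 runs 2 units, time = 34
  J3 runs 2 units, time = 36
  J5 runs 2 units, time = 38
  J3 runs 2 units, time = 40
  J5 runs 2 units, time = 42
  J3 runs 1 units, time = 43
  J5 runs 2 units, time = 45
Finish times: [22, 23, 43, 32, 45]
Average turnaround = 165/5 = 33.0

33.0


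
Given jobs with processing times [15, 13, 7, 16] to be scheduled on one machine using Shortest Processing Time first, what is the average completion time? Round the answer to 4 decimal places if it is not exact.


Sort jobs by processing time (SPT order): [7, 13, 15, 16]
Compute completion times sequentially:
  Job 1: processing = 7, completes at 7
  Job 2: processing = 13, completes at 20
  Job 3: processing = 15, completes at 35
  Job 4: processing = 16, completes at 51
Sum of completion times = 113
Average completion time = 113/4 = 28.25

28.25


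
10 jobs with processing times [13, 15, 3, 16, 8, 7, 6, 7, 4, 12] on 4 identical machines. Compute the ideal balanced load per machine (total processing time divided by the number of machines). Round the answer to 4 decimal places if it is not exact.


Total processing time = 13 + 15 + 3 + 16 + 8 + 7 + 6 + 7 + 4 + 12 = 91
Number of machines = 4
Ideal balanced load = 91 / 4 = 22.75

22.75


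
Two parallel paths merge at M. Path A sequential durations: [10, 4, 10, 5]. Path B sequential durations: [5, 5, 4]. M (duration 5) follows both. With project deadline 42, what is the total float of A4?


Forward pass: ES(A4) = sum of predecessors on chain A = 24
EF = ES + duration = 24 + 5 = 29
Backward pass: LF(M) = deadline = 42; LS(M) = 42 - 5 = 37
LF(A4) = LS(M) - sum(successors on chain A) = 37 - 0 = 37
LS = LF - duration = 37 - 5 = 32
Total float = LS - ES = 32 - 24 = 8

8


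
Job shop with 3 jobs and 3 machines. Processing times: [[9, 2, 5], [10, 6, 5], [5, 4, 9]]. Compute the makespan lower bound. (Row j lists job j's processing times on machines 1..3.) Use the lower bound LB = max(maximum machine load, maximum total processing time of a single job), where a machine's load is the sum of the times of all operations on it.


Machine loads:
  Machine 1: 9 + 10 + 5 = 24
  Machine 2: 2 + 6 + 4 = 12
  Machine 3: 5 + 5 + 9 = 19
Max machine load = 24
Job totals:
  Job 1: 16
  Job 2: 21
  Job 3: 18
Max job total = 21
Lower bound = max(24, 21) = 24

24


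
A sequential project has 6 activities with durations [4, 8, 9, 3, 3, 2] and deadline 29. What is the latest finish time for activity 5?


LF(activity 5) = deadline - sum of successor durations
Successors: activities 6 through 6 with durations [2]
Sum of successor durations = 2
LF = 29 - 2 = 27

27


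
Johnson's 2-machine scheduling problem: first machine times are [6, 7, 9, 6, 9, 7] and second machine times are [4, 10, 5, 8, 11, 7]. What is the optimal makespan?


Apply Johnson's rule:
  Group 1 (a <= b): [(4, 6, 8), (2, 7, 10), (6, 7, 7), (5, 9, 11)]
  Group 2 (a > b): [(3, 9, 5), (1, 6, 4)]
Optimal job order: [4, 2, 6, 5, 3, 1]
Schedule:
  Job 4: M1 done at 6, M2 done at 14
  Job 2: M1 done at 13, M2 done at 24
  Job 6: M1 done at 20, M2 done at 31
  Job 5: M1 done at 29, M2 done at 42
  Job 3: M1 done at 38, M2 done at 47
  Job 1: M1 done at 44, M2 done at 51
Makespan = 51

51


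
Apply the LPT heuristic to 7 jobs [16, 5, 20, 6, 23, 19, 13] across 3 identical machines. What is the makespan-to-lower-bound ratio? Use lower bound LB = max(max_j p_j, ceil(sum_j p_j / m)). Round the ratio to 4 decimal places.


LPT order: [23, 20, 19, 16, 13, 6, 5]
Machine loads after assignment: [34, 33, 35]
LPT makespan = 35
Lower bound = max(max_job, ceil(total/3)) = max(23, 34) = 34
Ratio = 35 / 34 = 1.0294

1.0294


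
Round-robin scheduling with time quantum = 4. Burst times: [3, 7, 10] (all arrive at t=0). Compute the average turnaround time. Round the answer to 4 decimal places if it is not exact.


Time quantum = 4
Execution trace:
  J1 runs 3 units, time = 3
  J2 runs 4 units, time = 7
  J3 runs 4 units, time = 11
  J2 runs 3 units, time = 14
  J3 runs 4 units, time = 18
  J3 runs 2 units, time = 20
Finish times: [3, 14, 20]
Average turnaround = 37/3 = 12.3333

12.3333


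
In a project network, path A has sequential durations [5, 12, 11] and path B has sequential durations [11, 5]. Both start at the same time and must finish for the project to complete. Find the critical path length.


Path A total = 5 + 12 + 11 = 28
Path B total = 11 + 5 = 16
Critical path = longest path = max(28, 16) = 28

28


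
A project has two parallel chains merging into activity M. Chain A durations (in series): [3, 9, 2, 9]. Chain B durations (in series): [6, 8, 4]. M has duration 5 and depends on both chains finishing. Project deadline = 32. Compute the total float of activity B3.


Forward pass: ES(B3) = sum of predecessors on chain B = 14
EF = ES + duration = 14 + 4 = 18
Backward pass: LF(M) = deadline = 32; LS(M) = 32 - 5 = 27
LF(B3) = LS(M) - sum(successors on chain B) = 27 - 0 = 27
LS = LF - duration = 27 - 4 = 23
Total float = LS - ES = 23 - 14 = 9

9


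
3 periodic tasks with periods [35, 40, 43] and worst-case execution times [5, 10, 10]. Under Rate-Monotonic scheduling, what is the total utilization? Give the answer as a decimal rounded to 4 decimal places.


Compute individual utilizations (exact fractions):
  Task 1: C/T = 5/35 = 1/7 (approx. 0.1429)
  Task 2: C/T = 10/40 = 1/4 (approx. 0.25)
  Task 3: C/T = 10/43 (approx. 0.2326)
Total utilization U = 1/7 + 1/4 + 10/43 = 753/1204
Rounded to 4 decimal places: U = 0.6254
RM (Liu & Layland) bound for 3 tasks = 0.779763; compare with U = 753/1204 (approx. 0.625415)
U <= bound, so schedulable by RM sufficient condition.

0.6254


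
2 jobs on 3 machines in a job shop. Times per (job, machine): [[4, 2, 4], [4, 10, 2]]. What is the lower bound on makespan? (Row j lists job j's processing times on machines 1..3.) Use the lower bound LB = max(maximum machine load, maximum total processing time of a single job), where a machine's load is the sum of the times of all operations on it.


Machine loads:
  Machine 1: 4 + 4 = 8
  Machine 2: 2 + 10 = 12
  Machine 3: 4 + 2 = 6
Max machine load = 12
Job totals:
  Job 1: 10
  Job 2: 16
Max job total = 16
Lower bound = max(12, 16) = 16

16


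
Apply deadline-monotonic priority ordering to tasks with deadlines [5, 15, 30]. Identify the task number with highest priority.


Sort tasks by relative deadline (ascending):
  Task 1: deadline = 5
  Task 2: deadline = 15
  Task 3: deadline = 30
Priority order (highest first): [1, 2, 3]
Highest priority task = 1

1


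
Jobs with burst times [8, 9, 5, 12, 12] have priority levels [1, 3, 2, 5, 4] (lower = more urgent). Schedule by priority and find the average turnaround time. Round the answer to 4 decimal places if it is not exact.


Sort by priority (ascending = highest first):
Order: [(1, 8), (2, 5), (3, 9), (4, 12), (5, 12)]
Completion times:
  Priority 1, burst=8, C=8
  Priority 2, burst=5, C=13
  Priority 3, burst=9, C=22
  Priority 4, burst=12, C=34
  Priority 5, burst=12, C=46
Average turnaround = 123/5 = 24.6

24.6


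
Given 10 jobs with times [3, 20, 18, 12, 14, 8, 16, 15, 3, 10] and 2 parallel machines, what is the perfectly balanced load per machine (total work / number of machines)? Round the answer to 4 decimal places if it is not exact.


Total processing time = 3 + 20 + 18 + 12 + 14 + 8 + 16 + 15 + 3 + 10 = 119
Number of machines = 2
Ideal balanced load = 119 / 2 = 59.5

59.5


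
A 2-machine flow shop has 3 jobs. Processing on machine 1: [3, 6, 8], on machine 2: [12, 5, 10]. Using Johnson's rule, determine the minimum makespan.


Apply Johnson's rule:
  Group 1 (a <= b): [(1, 3, 12), (3, 8, 10)]
  Group 2 (a > b): [(2, 6, 5)]
Optimal job order: [1, 3, 2]
Schedule:
  Job 1: M1 done at 3, M2 done at 15
  Job 3: M1 done at 11, M2 done at 25
  Job 2: M1 done at 17, M2 done at 30
Makespan = 30

30


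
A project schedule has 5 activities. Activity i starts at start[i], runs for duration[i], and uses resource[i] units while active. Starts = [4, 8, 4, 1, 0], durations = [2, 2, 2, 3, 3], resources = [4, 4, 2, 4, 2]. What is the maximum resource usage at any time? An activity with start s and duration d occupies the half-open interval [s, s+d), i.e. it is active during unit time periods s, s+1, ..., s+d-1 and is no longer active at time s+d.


Each activity i is active on [start_i, start_i + duration_i).
Compute total resource usage per time slot:
  t=0: active resources = [2], total = 2
  t=1: active resources = [4, 2], total = 6
  t=2: active resources = [4, 2], total = 6
  t=3: active resources = [4], total = 4
  t=4: active resources = [4, 2], total = 6
  t=5: active resources = [4, 2], total = 6
  t=6: active resources = [], total = 0
  t=7: active resources = [], total = 0
  t=8: active resources = [4], total = 4
  t=9: active resources = [4], total = 4
Peak resource demand = 6

6


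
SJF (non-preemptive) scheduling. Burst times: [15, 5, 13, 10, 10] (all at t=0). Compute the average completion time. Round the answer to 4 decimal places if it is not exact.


SJF order (ascending): [5, 10, 10, 13, 15]
Completion times:
  Job 1: burst=5, C=5
  Job 2: burst=10, C=15
  Job 3: burst=10, C=25
  Job 4: burst=13, C=38
  Job 5: burst=15, C=53
Average completion = 136/5 = 27.2

27.2


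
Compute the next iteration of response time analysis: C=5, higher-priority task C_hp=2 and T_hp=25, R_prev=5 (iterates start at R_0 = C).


R_next = C + ceil(R_prev / T_hp) * C_hp
ceil(5 / 25) = ceil(0.2) = 1
Interference = 1 * 2 = 2
R_next = 5 + 2 = 7

7


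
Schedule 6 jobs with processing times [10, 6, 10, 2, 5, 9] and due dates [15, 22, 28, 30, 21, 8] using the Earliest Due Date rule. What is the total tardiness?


Sort by due date (EDD order): [(9, 8), (10, 15), (5, 21), (6, 22), (10, 28), (2, 30)]
Compute completion times and tardiness:
  Job 1: p=9, d=8, C=9, tardiness=max(0,9-8)=1
  Job 2: p=10, d=15, C=19, tardiness=max(0,19-15)=4
  Job 3: p=5, d=21, C=24, tardiness=max(0,24-21)=3
  Job 4: p=6, d=22, C=30, tardiness=max(0,30-22)=8
  Job 5: p=10, d=28, C=40, tardiness=max(0,40-28)=12
  Job 6: p=2, d=30, C=42, tardiness=max(0,42-30)=12
Total tardiness = 40

40


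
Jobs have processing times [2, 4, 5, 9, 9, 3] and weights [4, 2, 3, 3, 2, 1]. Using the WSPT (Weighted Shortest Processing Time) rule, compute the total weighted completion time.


Compute p/w ratios and sort ascending (WSPT): [(2, 4), (5, 3), (4, 2), (9, 3), (3, 1), (9, 2)]
Compute weighted completion times:
  Job (p=2,w=4): C=2, w*C=4*2=8
  Job (p=5,w=3): C=7, w*C=3*7=21
  Job (p=4,w=2): C=11, w*C=2*11=22
  Job (p=9,w=3): C=20, w*C=3*20=60
  Job (p=3,w=1): C=23, w*C=1*23=23
  Job (p=9,w=2): C=32, w*C=2*32=64
Total weighted completion time = 198

198


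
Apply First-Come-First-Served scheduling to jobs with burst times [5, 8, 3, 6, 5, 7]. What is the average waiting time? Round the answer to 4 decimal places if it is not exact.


FCFS order (as given): [5, 8, 3, 6, 5, 7]
Waiting times:
  Job 1: wait = 0
  Job 2: wait = 5
  Job 3: wait = 13
  Job 4: wait = 16
  Job 5: wait = 22
  Job 6: wait = 27
Sum of waiting times = 83
Average waiting time = 83/6 = 13.8333

13.8333


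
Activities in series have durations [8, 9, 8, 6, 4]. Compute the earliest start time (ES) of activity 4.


Activity 4 starts after activities 1 through 3 complete.
Predecessor durations: [8, 9, 8]
ES = 8 + 9 + 8 = 25

25


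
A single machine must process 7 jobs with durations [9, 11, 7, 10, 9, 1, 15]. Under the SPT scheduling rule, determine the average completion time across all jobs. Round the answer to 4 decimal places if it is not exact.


Sort jobs by processing time (SPT order): [1, 7, 9, 9, 10, 11, 15]
Compute completion times sequentially:
  Job 1: processing = 1, completes at 1
  Job 2: processing = 7, completes at 8
  Job 3: processing = 9, completes at 17
  Job 4: processing = 9, completes at 26
  Job 5: processing = 10, completes at 36
  Job 6: processing = 11, completes at 47
  Job 7: processing = 15, completes at 62
Sum of completion times = 197
Average completion time = 197/7 = 28.1429

28.1429


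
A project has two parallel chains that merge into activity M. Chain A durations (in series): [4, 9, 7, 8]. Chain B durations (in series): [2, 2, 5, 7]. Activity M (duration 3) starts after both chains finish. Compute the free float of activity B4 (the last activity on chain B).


ES(B4) = sum of predecessors on chain B = 9
EF(B4) = ES + duration = 9 + 7 = 16
Successor of B4 is M. ES(M) = max(sum(A), sum(B)) = max(28, 16) = 28
Free float = ES(successor) - EF(current) = 28 - 16 = 12

12


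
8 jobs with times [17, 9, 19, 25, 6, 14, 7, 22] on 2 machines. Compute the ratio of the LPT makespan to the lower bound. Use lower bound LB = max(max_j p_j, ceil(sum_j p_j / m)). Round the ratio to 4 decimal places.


LPT order: [25, 22, 19, 17, 14, 9, 7, 6]
Machine loads after assignment: [58, 61]
LPT makespan = 61
Lower bound = max(max_job, ceil(total/2)) = max(25, 60) = 60
Ratio = 61 / 60 = 1.0167

1.0167


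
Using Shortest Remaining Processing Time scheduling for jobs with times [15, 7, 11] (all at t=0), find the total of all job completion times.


Since all jobs arrive at t=0, SRPT equals SPT ordering.
SPT order: [7, 11, 15]
Completion times:
  Job 1: p=7, C=7
  Job 2: p=11, C=18
  Job 3: p=15, C=33
Total completion time = 7 + 18 + 33 = 58

58


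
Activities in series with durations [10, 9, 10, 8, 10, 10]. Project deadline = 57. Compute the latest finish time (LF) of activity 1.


LF(activity 1) = deadline - sum of successor durations
Successors: activities 2 through 6 with durations [9, 10, 8, 10, 10]
Sum of successor durations = 47
LF = 57 - 47 = 10

10


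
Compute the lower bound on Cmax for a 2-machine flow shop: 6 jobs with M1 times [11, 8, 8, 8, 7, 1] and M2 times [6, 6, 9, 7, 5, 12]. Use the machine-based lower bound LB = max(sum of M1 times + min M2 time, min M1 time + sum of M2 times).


LB1 = sum(M1 times) + min(M2 times) = 43 + 5 = 48
LB2 = min(M1 times) + sum(M2 times) = 1 + 45 = 46
Lower bound = max(LB1, LB2) = max(48, 46) = 48

48


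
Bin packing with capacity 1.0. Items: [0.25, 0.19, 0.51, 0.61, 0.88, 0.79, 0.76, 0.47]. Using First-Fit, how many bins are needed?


Place items sequentially using First-Fit:
  Item 0.25 -> new Bin 1
  Item 0.19 -> Bin 1 (now 0.44)
  Item 0.51 -> Bin 1 (now 0.95)
  Item 0.61 -> new Bin 2
  Item 0.88 -> new Bin 3
  Item 0.79 -> new Bin 4
  Item 0.76 -> new Bin 5
  Item 0.47 -> new Bin 6
Total bins used = 6

6


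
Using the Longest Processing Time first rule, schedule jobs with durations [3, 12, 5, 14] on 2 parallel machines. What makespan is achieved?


Sort jobs in decreasing order (LPT): [14, 12, 5, 3]
Assign each job to the least loaded machine:
  Machine 1: jobs [14, 3], load = 17
  Machine 2: jobs [12, 5], load = 17
Makespan = max load = 17

17


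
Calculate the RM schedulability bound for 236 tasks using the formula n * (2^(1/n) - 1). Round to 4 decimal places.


Compute 2^(1/236) = 1.0029413817
Subtract 1: 1.0029413817 - 1 = 0.0029413817
Multiply by n: 236 * 0.0029413817 = 0.6941660812
Round to 4 dp: 0.6942

0.6942


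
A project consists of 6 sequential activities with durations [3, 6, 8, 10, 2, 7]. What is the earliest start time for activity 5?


Activity 5 starts after activities 1 through 4 complete.
Predecessor durations: [3, 6, 8, 10]
ES = 3 + 6 + 8 + 10 = 27

27


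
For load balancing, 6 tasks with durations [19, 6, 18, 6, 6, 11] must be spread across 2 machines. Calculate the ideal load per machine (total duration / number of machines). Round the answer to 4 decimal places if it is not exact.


Total processing time = 19 + 6 + 18 + 6 + 6 + 11 = 66
Number of machines = 2
Ideal balanced load = 66 / 2 = 33.0

33.0
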